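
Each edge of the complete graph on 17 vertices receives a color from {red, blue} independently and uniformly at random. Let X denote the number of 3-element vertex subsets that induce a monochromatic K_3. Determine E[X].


Let X = Σ_S X_S over the C(17, 3) = 680 subsets S of size 3, where X_S = 1 if the K_3 on S is monochromatic.
For a fixed S, the K_3 on S has C(3, 2) = 3 edges. P[all 3 edges red] = (1/2)^3, and likewise for blue, so P[monochromatic] = 2·(1/2)^3 = 2^{1 − 3} = 1/4.
By linearity: E[X] = C(17, 3) · 2^{1 − 3} = 680 · 1/4 = 170.
Numerically: E[X] ≈ 170.00000.

E[X] = C(17,3)·2^(1−C(3,2)) = 170 ≈ 170.00000.


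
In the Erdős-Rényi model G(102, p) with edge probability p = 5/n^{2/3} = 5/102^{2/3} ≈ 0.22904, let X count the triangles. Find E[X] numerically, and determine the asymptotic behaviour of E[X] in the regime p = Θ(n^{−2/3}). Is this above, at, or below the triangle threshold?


Number of potential triangles: C(102, 3) = 171700.
Each occurs with probability p³ ≈ (0.22904)³ ≈ 1.2014610e-02.
By linearity: E[X] = C(102, 3)·p³ ≈ 171700 · 1.2014610e-02 ≈ 2062.90850.
Since α = 2/3 < 1, p = c/n^{2/3} ≫ 1/n is above the triangle threshold p ~ 1/n. Asymptotically E[X] ~ (c³/6)·n^{3(1−α)} = (5³/6)·n^{1} → ∞; triangles are abundant w.h.p.

E[X] ≈ 2062.90850; in regime p = Θ(1/n^{2/3}) E[X] diverges (above the triangle threshold p ~ 1/n).


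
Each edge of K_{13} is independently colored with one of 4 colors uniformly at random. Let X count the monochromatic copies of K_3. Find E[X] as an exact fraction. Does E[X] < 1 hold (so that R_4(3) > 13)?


E[X] = C(13, 3) · 4^{1 − 3} = 286 · 4^{−2} = 286/16.
As a reduced fraction: E[X] = 143/8 ≈ 17.87500.
Is E[X] < 1? NO.
Since E[X] ≥ 1, the first-moment bound is inconclusive at n = 13; it does NOT by itself certify R_4(3) > 13.

E[X] = 143/8 ≈ 17.87500; E[X] ≥ 1; first-moment method inconclusive here.


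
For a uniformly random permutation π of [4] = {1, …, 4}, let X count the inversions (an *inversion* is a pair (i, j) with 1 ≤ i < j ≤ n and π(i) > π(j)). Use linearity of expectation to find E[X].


Write X = Σ X_I over the C(4, 2) = 6 pairs i < j, with X_I the indicator of one inversion.
There are 6 indicators.
For each fixed pair i < j, the values π(i) and π(j) are two distinct elements of {1, …, 4} in uniformly random order; by symmetry P[π(i) > π(j)] = 1/2.
By linearity: E[X] = 6 · (1/2) = C(4, 2) · (1/2) = 6/2 = 3 ≈ 3.000000.

E[X] = 3 = 3.000000.


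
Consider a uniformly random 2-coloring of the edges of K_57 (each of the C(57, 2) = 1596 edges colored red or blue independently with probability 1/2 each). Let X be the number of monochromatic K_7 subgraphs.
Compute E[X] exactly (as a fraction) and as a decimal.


Let X = Σ_S X_S over the C(57, 7) = 264385836 subsets S of size 7, where X_S = 1 if the K_7 on S is monochromatic.
For a fixed S, the K_7 on S has C(7, 2) = 21 edges. P[all 21 edges red] = (1/2)^21, and likewise for blue, so P[monochromatic] = 2·(1/2)^21 = 2^{1 − 21} = 1/1048576.
By linearity of expectation: E[X] = C(57, 7) · 2^{1 − 21} = 264385836 · 1/1048576 = 66096459/262144.
Numerically: E[X] ≈ 252.138.

E[X] = C(57,7)·2^(1−C(7,2)) = 66096459/262144 ≈ 252.138.


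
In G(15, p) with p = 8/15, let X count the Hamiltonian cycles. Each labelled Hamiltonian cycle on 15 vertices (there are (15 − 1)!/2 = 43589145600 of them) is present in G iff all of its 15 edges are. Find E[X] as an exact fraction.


K_15 has (15 − 1)!/2 = 43589145600 labelled Hamiltonian cycles.
For each such Hamiltonian cycle H, let X_H = 1 if all 15 edges of H are present in G. Then P[X_H = 1] = p^{15} = (8/15)^{15} = 35184372088832/437893890380859375.
By linearity of expectation: E[X] = Σ_H E[X_H] = 43589145600 · p^{15} = 43589145600 · 35184372088832/437893890380859375 = 252453780711880523776/72081298828125.
Numerically: E[X] ≈ 3.50235e+06.

E[X] = 43589145600 · (8/15)^{15} = 252453780711880523776/72081298828125 ≈ 3.50235e+06.


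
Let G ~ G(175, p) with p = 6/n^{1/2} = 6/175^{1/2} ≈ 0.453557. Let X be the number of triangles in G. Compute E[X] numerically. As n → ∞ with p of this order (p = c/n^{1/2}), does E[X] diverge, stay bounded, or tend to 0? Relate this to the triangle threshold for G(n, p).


Number of potential triangles: C(175, 3) = 877975.
Each occurs with probability p³ ≈ (0.453557)³ ≈ 9.33032299e-02.
By linearity: E[X] = C(175, 3)·p³ ≈ 877975 · 9.33032299e-02 ≈ 81917.903279.
Since α = 1/2 < 1, p = c/n^{1/2} ≫ 1/n is above the triangle threshold p ~ 1/n. Asymptotically E[X] ~ (c³/6)·n^{3(1−α)} = (6³/6)·n^{1.5} → ∞; triangles are abundant w.h.p.

E[X] ≈ 81917.903279; in regime p = Θ(1/n^{1/2}) E[X] diverges (above the triangle threshold p ~ 1/n).


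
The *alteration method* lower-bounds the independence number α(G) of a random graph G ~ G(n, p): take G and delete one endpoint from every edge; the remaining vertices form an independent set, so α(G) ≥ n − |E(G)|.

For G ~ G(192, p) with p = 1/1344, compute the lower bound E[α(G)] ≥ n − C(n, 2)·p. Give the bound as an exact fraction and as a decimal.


E[|E(G)|] = C(192, 2)·p = 18336 · (1/1344) = 191/14.
E[α(G)] ≥ n − E[|E(G)|] = 192 − 191/14 = 2497/14.
Numerically: ≈ 178.35714.
(This is only a lower bound; the true E[α(G)] may be larger.)

E[α(G)] ≥ 2497/14 ≈ 178.35714.


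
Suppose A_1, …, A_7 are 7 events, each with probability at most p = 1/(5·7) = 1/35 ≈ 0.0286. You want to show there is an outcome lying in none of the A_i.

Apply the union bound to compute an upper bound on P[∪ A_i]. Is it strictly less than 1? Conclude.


Union bound: P[∪_{i=1}^{7} A_i] ≤ Σ_i P[A_i] ≤ 7·p = 7·(1/35) = 1/5.
Numerically: 1/5 ≈ 0.2000.
Is 1/5 < 1? YES.
Since P[∪ A_i] ≤ 1/5 < 1, the complement has P[∩ A_i^c] ≥ 1 − 1/5 = 4/5 > 0, so some outcome avoids every A_i.

7·p = 1/5 ≈ 0.2000; existence CERTIFIED by the union bound.


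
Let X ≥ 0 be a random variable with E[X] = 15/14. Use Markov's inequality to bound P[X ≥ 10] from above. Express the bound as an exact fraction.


μ = E[X] = 15/14, a = 10.
Markov: P[X ≥ 10] ≤ μ/a = (15/14)/10 = 3/28.
Numerically: ≈ 0.1071.
(Since a = 10 > μ = 1.0714, the bound 3/28 is < 1 and informative.)

P[X ≥ 10] ≤ 3/28 ≈ 0.1071.


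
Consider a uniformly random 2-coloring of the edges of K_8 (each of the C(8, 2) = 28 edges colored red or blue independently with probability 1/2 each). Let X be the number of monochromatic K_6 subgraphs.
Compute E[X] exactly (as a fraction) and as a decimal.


Let X = Σ_S X_S over the C(8, 6) = 28 subsets S of size 6, where X_S = 1 if the K_6 on S is monochromatic.
For a fixed S, the K_6 on S has C(6, 2) = 15 edges. P[all 15 edges red] = (1/2)^15, and likewise for blue, so P[monochromatic] = 2·(1/2)^15 = 2^{1 − 15} = 1/16384.
By linearity of expectation: E[X] = C(8, 6) · 2^{1 − 15} = 28 · 1/16384 = 7/4096.
Numerically: E[X] ≈ 0.00171.

E[X] = C(8,6)·2^(1−C(6,2)) = 7/4096 ≈ 0.00171.


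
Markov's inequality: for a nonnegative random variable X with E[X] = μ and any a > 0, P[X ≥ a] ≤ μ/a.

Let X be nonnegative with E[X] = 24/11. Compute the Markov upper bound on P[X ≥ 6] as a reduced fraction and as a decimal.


μ = E[X] = 24/11, a = 6.
Markov: P[X ≥ 6] ≤ μ/a = (24/11)/6 = 4/11.
Numerically: ≈ 0.363636.
(Since a = 6 > μ = 2.181818, the bound 4/11 is < 1 and informative.)

P[X ≥ 6] ≤ 4/11 ≈ 0.363636.


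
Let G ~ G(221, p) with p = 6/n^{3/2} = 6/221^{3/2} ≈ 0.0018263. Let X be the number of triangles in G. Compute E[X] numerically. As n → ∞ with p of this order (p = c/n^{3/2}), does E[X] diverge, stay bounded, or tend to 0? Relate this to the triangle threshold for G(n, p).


Number of potential triangles: C(221, 3) = 1774630.
Each occurs with probability p³ ≈ (0.0018263)³ ≈ 6.0909989e-09.
By linearity: E[X] = C(221, 3)·p³ ≈ 1774630 · 6.0909989e-09 ≈ 0.01081.
Since α = 3/2 > 1, p = c/n^{3/2} = o(1/n) is below the triangle threshold p ~ 1/n. Asymptotically E[X] ~ (c³/6)·n^{3(1−α)} = (6³/6)·n^{-1.5} → 0, so by Markov's inequality G has no triangles w.h.p.

E[X] ≈ 0.01081; in regime p = Θ(1/n^{3/2}) E[X] tends to 0 (below the triangle threshold p ~ 1/n).


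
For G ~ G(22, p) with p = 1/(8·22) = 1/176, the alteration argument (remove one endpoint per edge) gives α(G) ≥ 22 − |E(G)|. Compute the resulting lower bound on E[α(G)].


E[|E(G)|] = C(22, 2)·p = 231 · (1/176) = 21/16.
E[α(G)] ≥ n − E[|E(G)|] = 22 − 21/16 = 331/16.
Numerically: ≈ 20.6875.
(This is only a lower bound; the true E[α(G)] may be larger.)

E[α(G)] ≥ 331/16 ≈ 20.6875.


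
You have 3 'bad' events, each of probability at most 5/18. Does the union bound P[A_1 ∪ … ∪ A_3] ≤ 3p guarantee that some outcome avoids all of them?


Union bound: P[∪_{i=1}^{3} A_i] ≤ Σ_i P[A_i] ≤ 3·p = 3·(5/18) = 5/6.
Numerically: 5/6 ≈ 0.833333.
Is 5/6 < 1? YES.
Since P[∪ A_i] ≤ 5/6 < 1, the complement has P[∩ A_i^c] ≥ 1 − 5/6 = 1/6 > 0, so some outcome avoids every A_i.

3·p = 5/6 ≈ 0.833333; existence CERTIFIED by the union bound.


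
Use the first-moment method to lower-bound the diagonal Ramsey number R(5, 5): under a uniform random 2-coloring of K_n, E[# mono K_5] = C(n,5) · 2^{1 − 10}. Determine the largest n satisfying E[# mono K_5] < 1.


We need C(n, 5) · 2^{1 − 10} < 1, i.e. C(n, 5) < 2^{10 − 1} = 512.
Check values of n near the boundary:
  n = 9: C(9, 5) = 126; 126 < 512? YES
  n = 10: C(10, 5) = 252; 252 < 512? YES
  n = 11: C(11, 5) = 462; 462 < 512? YES
  n = 12: C(12, 5) = 792; 792 < 512? NO
  n = 13: C(13, 5) = 1287; 1287 < 512? NO
The largest n with C(n, 5) < 512 is n = 11 (where E[X] = 231/256 ≈ 0.902344). Hence R(5, 5) > 11, i.e. R(5, 5) ≥ 12.

Largest n = 11; hence R(5, 5) > 11.


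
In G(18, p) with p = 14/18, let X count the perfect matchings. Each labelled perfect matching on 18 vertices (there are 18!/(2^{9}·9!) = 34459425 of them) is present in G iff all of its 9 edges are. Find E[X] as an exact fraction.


K_18 has 18!/(2^{9}·9!) = 34459425 labelled perfect matchings.
For each such perfect matching H, let X_H = 1 if all 9 edges of H are present in G. Then P[X_H = 1] = p^{9} = (7/9)^{9} = 40353607/387420489.
Summing the indicators: E[X] = Σ_H E[X_H] = 34459425 · p^{9} = 34459425 · 40353607/387420489 = 17167433257975/4782969.
Numerically: E[X] ≈ 3.58928e+06.

E[X] = 34459425 · (7/9)^{9} = 17167433257975/4782969 ≈ 3.58928e+06.


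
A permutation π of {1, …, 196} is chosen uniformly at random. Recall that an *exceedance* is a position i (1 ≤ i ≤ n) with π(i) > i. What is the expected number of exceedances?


Write X = Σ_{i=1}^{196} X_i, where X_i = 1_{π(i) > i}.
For each fixed i, π(i) is uniform over {1, …, 196} (marginal of a uniform permutation), so P[π(i) > i] = (n − i)/n. Summing: Σ_{i=1}^{196} (n − i)/n = (0 + 1 + … + 195)/196 = 196(196 − 1)/(2·196) = (196 − 1)/2.
Hence E[X] = Σ_{i=1}^{196} (196 − i)/196 = 195/2 ≈ 97.50000.

E[X] = 195/2 = 97.50000.


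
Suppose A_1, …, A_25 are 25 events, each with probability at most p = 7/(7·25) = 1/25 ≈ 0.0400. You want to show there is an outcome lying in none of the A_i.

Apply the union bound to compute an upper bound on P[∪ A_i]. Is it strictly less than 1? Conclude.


Union bound: P[∪_{i=1}^{25} A_i] ≤ Σ_i P[A_i] ≤ 25·p = 25·(1/25) = 1.
Numerically: 1 ≈ 1.0000.
Is 1 < 1? NO.
Since the bound 1 is ≥ 1, the union bound is uninformative here; it does NOT by itself certify existence.

25·p = 1 ≈ 1.0000; existence NOT certified by the union bound.


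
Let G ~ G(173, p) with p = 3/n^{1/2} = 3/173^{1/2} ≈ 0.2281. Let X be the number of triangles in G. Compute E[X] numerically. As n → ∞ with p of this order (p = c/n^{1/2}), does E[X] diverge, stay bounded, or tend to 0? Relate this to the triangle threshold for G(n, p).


Number of potential triangles: C(173, 3) = 848046.
Each occurs with probability p³ ≈ (0.2281)³ ≈ 1.186573e-02.
By linearity: E[X] = C(173, 3)·p³ ≈ 848046 · 1.186573e-02 ≈ 10062.6883.
Since α = 1/2 < 1, p = c/n^{1/2} ≫ 1/n is above the triangle threshold p ~ 1/n. Asymptotically E[X] ~ (c³/6)·n^{3(1−α)} = (3³/6)·n^{1.5} → ∞; triangles are abundant w.h.p.

E[X] ≈ 10062.6883; in regime p = Θ(1/n^{1/2}) E[X] diverges (above the triangle threshold p ~ 1/n).


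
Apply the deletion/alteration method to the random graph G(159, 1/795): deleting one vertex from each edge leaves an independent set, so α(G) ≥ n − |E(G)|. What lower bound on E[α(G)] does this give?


E[|E(G)|] = C(159, 2)·p = 12561 · (1/795) = 79/5.
E[α(G)] ≥ n − E[|E(G)|] = 159 − 79/5 = 716/5.
Numerically: ≈ 143.20000.
(This is only a lower bound; the true E[α(G)] may be larger.)

E[α(G)] ≥ 716/5 ≈ 143.20000.


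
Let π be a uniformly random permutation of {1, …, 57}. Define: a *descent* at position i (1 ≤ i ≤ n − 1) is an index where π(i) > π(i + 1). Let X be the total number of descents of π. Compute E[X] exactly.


Write X = Σ X_I over i = 1, …, 56, with X_I the indicator of one descent.
There are 56 indicators.
For each fixed i, the pair (π(i), π(i+1)) is a uniformly random ordered pair of distinct values from {1, …, 57}; by symmetry P[π(i) > π(i+1)] = 1/2.
By linearity: E[X] = 56 · (1/2) = (57 − 1) · (1/2) = 28 ≈ 28.0000.

E[X] = 28 = 28.0000.


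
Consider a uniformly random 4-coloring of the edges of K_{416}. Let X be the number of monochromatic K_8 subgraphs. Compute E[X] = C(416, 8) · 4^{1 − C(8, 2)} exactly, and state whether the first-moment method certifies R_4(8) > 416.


E[X] = C(416, 8) · 4^{1 − 28} = 20788229335792620 · 4^{−27} = 20788229335792620/18014398509481984.
As a reduced fraction: E[X] = 5197057333948155/4503599627370496 ≈ 1.15398.
Is E[X] < 1? NO.
Since E[X] ≥ 1, the first-moment bound is inconclusive at n = 416; it does NOT by itself certify R_4(8) > 416.

E[X] = 5197057333948155/4503599627370496 ≈ 1.15398; E[X] ≥ 1; first-moment method inconclusive here.


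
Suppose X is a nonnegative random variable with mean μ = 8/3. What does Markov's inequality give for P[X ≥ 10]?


μ = E[X] = 8/3, a = 10.
Markov: P[X ≥ 10] ≤ μ/a = (8/3)/10 = 4/15.
Numerically: ≈ 0.266667.
(Since a = 10 > μ = 2.666667, the bound 4/15 is < 1 and informative.)

P[X ≥ 10] ≤ 4/15 ≈ 0.266667.


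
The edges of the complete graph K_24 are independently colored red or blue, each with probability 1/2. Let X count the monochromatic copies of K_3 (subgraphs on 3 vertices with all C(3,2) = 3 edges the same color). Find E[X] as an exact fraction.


Let X = Σ_S X_S over the C(24, 3) = 2024 subsets S of size 3, where X_S = 1 if the K_3 on S is monochromatic.
For a fixed S, the K_3 on S has C(3, 2) = 3 edges. P[all 3 edges red] = (1/2)^3, and likewise for blue, so P[monochromatic] = 2·(1/2)^3 = 2^{1 − 3} = 1/4.
By linearity: E[X] = C(24, 3) · 2^{1 − 3} = 2024 · 1/4 = 506.
Numerically: E[X] ≈ 506.000.

E[X] = C(24,3)·2^(1−C(3,2)) = 506 ≈ 506.000.


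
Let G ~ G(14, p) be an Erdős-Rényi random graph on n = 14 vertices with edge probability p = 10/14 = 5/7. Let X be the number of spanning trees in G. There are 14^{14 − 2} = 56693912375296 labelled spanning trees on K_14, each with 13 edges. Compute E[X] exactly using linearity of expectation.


K_14 has 14^{14 − 2} = 56693912375296 labelled spanning trees.
For each such spanning tree H, let X_H = 1 if all 13 edges of H are present in G. Then P[X_H = 1] = p^{13} = (5/7)^{13} = 1220703125/96889010407.
Summing the indicators: E[X] = Σ_H E[X_H] = 56693912375296 · p^{13} = 56693912375296 · 1220703125/96889010407 = 5000000000000/7.
Numerically: E[X] ≈ 7.14286e+11.

E[X] = 56693912375296 · (5/7)^{13} = 5000000000000/7 ≈ 7.14286e+11.


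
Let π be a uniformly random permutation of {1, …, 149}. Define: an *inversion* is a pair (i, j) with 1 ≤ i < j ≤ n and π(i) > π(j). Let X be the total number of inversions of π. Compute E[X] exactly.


Write X = Σ X_I over the C(149, 2) = 11026 pairs i < j, with X_I the indicator of one inversion.
There are 11026 indicators.
For each fixed pair i < j, the values π(i) and π(j) are two distinct elements of {1, …, 149} in uniformly random order; by symmetry P[π(i) > π(j)] = 1/2.
By linearity: E[X] = 11026 · (1/2) = C(149, 2) · (1/2) = 11026/2 = 5513 ≈ 5513.000.

E[X] = 5513 = 5513.000.


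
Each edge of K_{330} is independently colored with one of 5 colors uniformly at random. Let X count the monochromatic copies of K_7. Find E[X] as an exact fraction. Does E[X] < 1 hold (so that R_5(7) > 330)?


E[X] = C(330, 7) · 5^{1 − 21} = 79313455049400 · 5^{−20} = 79313455049400/95367431640625.
As a reduced fraction: E[X] = 3172538201976/3814697265625 ≈ 0.8316619.
Is E[X] < 1? YES.
Since E[X] < 1, there exists a 5-coloring of K_{330} with no monochromatic K_7; hence R_5(7) > 330.

E[X] = 3172538201976/3814697265625 ≈ 0.8316619; E[X] < 1, so R_5(7) > 330.


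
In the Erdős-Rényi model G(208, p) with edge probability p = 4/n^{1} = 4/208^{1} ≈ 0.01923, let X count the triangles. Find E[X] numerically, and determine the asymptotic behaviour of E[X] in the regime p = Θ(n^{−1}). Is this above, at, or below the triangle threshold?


Number of potential triangles: C(208, 3) = 1478256.
Each occurs with probability p³ ≈ (0.01923)³ ≈ 7.111971e-06.
By linearity: E[X] = C(208, 3)·p³ ≈ 1478256 · 7.111971e-06 ≈ 10.5133.
Here α = 1, so p = 4/n is exactly at the triangle threshold p ~ 1/n. Asymptotically E[X] → c³/6 = 4³/6 = 32/3 ≈ 10.6667, a bounded constant. In this regime the triangle count is asymptotically Poisson(c³/6).

E[X] ≈ 10.5133; in regime p = Θ(1/n^{1}) E[X] stays bounded (at the triangle threshold p ~ 1/n).


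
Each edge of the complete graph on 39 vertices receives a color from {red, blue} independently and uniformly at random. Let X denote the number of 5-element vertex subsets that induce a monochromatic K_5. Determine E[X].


Let X = Σ_S X_S over the C(39, 5) = 575757 subsets S of size 5, where X_S = 1 if the K_5 on S is monochromatic.
For a fixed S, the K_5 on S has C(5, 2) = 10 edges. P[all 10 edges red] = (1/2)^10, and likewise for blue, so P[monochromatic] = 2·(1/2)^10 = 2^{1 − 10} = 1/512.
By linearity: E[X] = C(39, 5) · 2^{1 − 10} = 575757 · 1/512 = 575757/512.
Numerically: E[X] ≈ 1124.52539.

E[X] = C(39,5)·2^(1−C(5,2)) = 575757/512 ≈ 1124.52539.


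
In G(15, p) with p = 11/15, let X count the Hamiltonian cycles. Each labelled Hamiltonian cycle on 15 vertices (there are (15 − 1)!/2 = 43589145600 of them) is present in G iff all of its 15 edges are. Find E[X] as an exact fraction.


K_15 has (15 − 1)!/2 = 43589145600 labelled Hamiltonian cycles.
For each such Hamiltonian cycle H, let X_H = 1 if all 15 edges of H are present in G. Then P[X_H = 1] = p^{15} = (11/15)^{15} = 4177248169415651/437893890380859375.
Summing the indicators: E[X] = Σ_H E[X_H] = 43589145600 · p^{15} = 43589145600 · 4177248169415651/437893890380859375 = 29972457393249757754368/72081298828125.
Numerically: E[X] ≈ 4.16e+08.

E[X] = 43589145600 · (11/15)^{15} = 29972457393249757754368/72081298828125 ≈ 4.16e+08.


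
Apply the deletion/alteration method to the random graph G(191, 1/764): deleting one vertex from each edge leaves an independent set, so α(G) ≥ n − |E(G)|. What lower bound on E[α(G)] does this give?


E[|E(G)|] = C(191, 2)·p = 18145 · (1/764) = 95/4.
E[α(G)] ≥ n − E[|E(G)|] = 191 − 95/4 = 669/4.
Numerically: ≈ 167.25000.
(This is only a lower bound; the true E[α(G)] may be larger.)

E[α(G)] ≥ 669/4 ≈ 167.25000.


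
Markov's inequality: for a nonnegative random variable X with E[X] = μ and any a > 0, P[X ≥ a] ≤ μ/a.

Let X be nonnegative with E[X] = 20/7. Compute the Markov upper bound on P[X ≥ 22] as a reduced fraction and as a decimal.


μ = E[X] = 20/7, a = 22.
Markov: P[X ≥ 22] ≤ μ/a = (20/7)/22 = 10/77.
Numerically: ≈ 0.12987.
(Since a = 22 > μ = 2.85714, the bound 10/77 is < 1 and informative.)

P[X ≥ 22] ≤ 10/77 ≈ 0.12987.


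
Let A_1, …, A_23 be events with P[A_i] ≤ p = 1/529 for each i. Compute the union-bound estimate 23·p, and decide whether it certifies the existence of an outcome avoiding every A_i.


Union bound: P[∪_{i=1}^{23} A_i] ≤ Σ_i P[A_i] ≤ 23·p = 23·(1/529) = 1/23.
Numerically: 1/23 ≈ 0.04348.
Is 1/23 < 1? YES.
Since P[∪ A_i] ≤ 1/23 < 1, the complement has P[∩ A_i^c] ≥ 1 − 1/23 = 22/23 > 0, so some outcome avoids every A_i.

23·p = 1/23 ≈ 0.04348; existence CERTIFIED by the union bound.


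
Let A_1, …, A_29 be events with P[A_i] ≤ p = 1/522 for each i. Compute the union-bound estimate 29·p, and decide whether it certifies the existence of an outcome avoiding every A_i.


Union bound: P[∪_{i=1}^{29} A_i] ≤ Σ_i P[A_i] ≤ 29·p = 29·(1/522) = 1/18.
Numerically: 1/18 ≈ 0.055556.
Is 1/18 < 1? YES.
Since P[∪ A_i] ≤ 1/18 < 1, the complement has P[∩ A_i^c] ≥ 1 − 1/18 = 17/18 > 0, so some outcome avoids every A_i.

29·p = 1/18 ≈ 0.055556; existence CERTIFIED by the union bound.


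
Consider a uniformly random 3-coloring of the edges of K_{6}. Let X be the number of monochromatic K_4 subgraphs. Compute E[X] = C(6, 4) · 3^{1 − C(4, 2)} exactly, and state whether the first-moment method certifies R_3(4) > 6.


E[X] = C(6, 4) · 3^{1 − 6} = 15 · 3^{−5} = 15/243.
As a reduced fraction: E[X] = 5/81 ≈ 0.062.
Is E[X] < 1? YES.
Since E[X] < 1, there exists a 3-coloring of K_{6} with no monochromatic K_4; hence R_3(4) > 6.

E[X] = 5/81 ≈ 0.062; E[X] < 1, so R_3(4) > 6.


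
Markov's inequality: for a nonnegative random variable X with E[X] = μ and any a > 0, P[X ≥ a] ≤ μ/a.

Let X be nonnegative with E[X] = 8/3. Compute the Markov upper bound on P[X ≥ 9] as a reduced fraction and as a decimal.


μ = E[X] = 8/3, a = 9.
Markov: P[X ≥ 9] ≤ μ/a = (8/3)/9 = 8/27.
Numerically: ≈ 0.29630.
(Since a = 9 > μ = 2.66667, the bound 8/27 is < 1 and informative.)

P[X ≥ 9] ≤ 8/27 ≈ 0.29630.


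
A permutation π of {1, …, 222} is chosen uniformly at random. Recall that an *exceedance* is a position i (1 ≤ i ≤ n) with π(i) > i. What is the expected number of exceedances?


Write X = Σ_{i=1}^{222} X_i, where X_i = 1_{π(i) > i}.
For each fixed i, π(i) is uniform over {1, …, 222} (marginal of a uniform permutation), so P[π(i) > i] = (n − i)/n. Summing: Σ_{i=1}^{222} (n − i)/n = (0 + 1 + … + 221)/222 = 222(222 − 1)/(2·222) = (222 − 1)/2.
Hence E[X] = Σ_{i=1}^{222} (222 − i)/222 = 221/2 ≈ 110.500.

E[X] = 221/2 = 110.500.


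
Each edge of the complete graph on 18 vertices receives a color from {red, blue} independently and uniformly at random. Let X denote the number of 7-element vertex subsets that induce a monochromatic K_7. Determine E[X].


Let X = Σ_S X_S over the C(18, 7) = 31824 subsets S of size 7, where X_S = 1 if the K_7 on S is monochromatic.
For a fixed S, the K_7 on S has C(7, 2) = 21 edges. P[all 21 edges red] = (1/2)^21, and likewise for blue, so P[monochromatic] = 2·(1/2)^21 = 2^{1 − 21} = 1/1048576.
By linearity of expectation: E[X] = C(18, 7) · 2^{1 − 21} = 31824 · 1/1048576 = 1989/65536.
Numerically: E[X] ≈ 0.0303.

E[X] = C(18,7)·2^(1−C(7,2)) = 1989/65536 ≈ 0.0303.


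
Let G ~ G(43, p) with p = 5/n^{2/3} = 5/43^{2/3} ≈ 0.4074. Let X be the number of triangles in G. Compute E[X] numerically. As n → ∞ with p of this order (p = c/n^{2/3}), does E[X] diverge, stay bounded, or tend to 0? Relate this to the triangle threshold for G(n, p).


Number of potential triangles: C(43, 3) = 12341.
Each occurs with probability p³ ≈ (0.4074)³ ≈ 6.760411e-02.
By linearity: E[X] = C(43, 3)·p³ ≈ 12341 · 6.760411e-02 ≈ 834.3023.
Since α = 2/3 < 1, p = c/n^{2/3} ≫ 1/n is above the triangle threshold p ~ 1/n. Asymptotically E[X] ~ (c³/6)·n^{3(1−α)} = (5³/6)·n^{1} → ∞; triangles are abundant w.h.p.

E[X] ≈ 834.3023; in regime p = Θ(1/n^{2/3}) E[X] diverges (above the triangle threshold p ~ 1/n).


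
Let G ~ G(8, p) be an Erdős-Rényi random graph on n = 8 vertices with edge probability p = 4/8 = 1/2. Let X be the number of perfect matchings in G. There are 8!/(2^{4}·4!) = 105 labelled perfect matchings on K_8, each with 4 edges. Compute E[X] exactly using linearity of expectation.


K_8 has 8!/(2^{4}·4!) = 105 labelled perfect matchings.
For each such perfect matching H, let X_H = 1 if all 4 edges of H are present in G. Then P[X_H = 1] = p^{4} = (1/2)^{4} = 1/16.
By linearity: E[X] = Σ_H E[X_H] = 105 · p^{4} = 105 · 1/16 = 105/16.
Numerically: E[X] ≈ 6.56.

E[X] = 105 · (1/2)^{4} = 105/16 ≈ 6.56.


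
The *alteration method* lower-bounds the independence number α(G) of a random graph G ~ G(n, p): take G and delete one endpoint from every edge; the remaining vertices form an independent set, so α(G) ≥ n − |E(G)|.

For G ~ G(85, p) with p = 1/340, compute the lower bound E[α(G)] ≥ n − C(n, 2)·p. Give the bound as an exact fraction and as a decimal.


E[|E(G)|] = C(85, 2)·p = 3570 · (1/340) = 21/2.
E[α(G)] ≥ n − E[|E(G)|] = 85 − 21/2 = 149/2.
Numerically: ≈ 74.50000.
(This is only a lower bound; the true E[α(G)] may be larger.)

E[α(G)] ≥ 149/2 ≈ 74.50000.


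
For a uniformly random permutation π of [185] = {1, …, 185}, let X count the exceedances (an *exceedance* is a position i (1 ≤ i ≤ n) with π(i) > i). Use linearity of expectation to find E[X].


Write X = Σ_{i=1}^{185} X_i, where X_i = 1_{π(i) > i}.
For each fixed i, π(i) is uniform over {1, …, 185} (marginal of a uniform permutation), so P[π(i) > i] = (n − i)/n. Summing: Σ_{i=1}^{185} (n − i)/n = (0 + 1 + … + 184)/185 = 185(185 − 1)/(2·185) = (185 − 1)/2.
Hence E[X] = Σ_{i=1}^{185} (185 − i)/185 = 92 ≈ 92.00000.

E[X] = 92 = 92.00000.


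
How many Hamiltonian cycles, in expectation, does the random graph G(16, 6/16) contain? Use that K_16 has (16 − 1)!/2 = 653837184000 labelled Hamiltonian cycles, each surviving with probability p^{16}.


K_16 has (16 − 1)!/2 = 653837184000 labelled Hamiltonian cycles.
For each such Hamiltonian cycle H, let X_H = 1 if all 16 edges of H are present in G. Then P[X_H = 1] = p^{16} = (3/8)^{16} = 43046721/281474976710656.
By linearity: E[X] = Σ_H E[X_H] = 653837184000 · p^{16} = 653837184000 · 43046721/281474976710656 = 27485885585032875/274877906944.
Numerically: E[X] ≈ 99993.

E[X] = 653837184000 · (3/8)^{16} = 27485885585032875/274877906944 ≈ 99993.


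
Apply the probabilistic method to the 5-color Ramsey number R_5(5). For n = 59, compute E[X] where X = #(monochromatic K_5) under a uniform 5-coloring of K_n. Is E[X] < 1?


E[X] = C(59, 5) · 5^{1 − 10} = 5006386 · 5^{−9} = 5006386/1953125.
As a reduced fraction: E[X] = 5006386/1953125 ≈ 2.563270.
Is E[X] < 1? NO.
Since E[X] ≥ 1, the first-moment bound is inconclusive at n = 59; it does NOT by itself certify R_5(5) > 59.

E[X] = 5006386/1953125 ≈ 2.563270; E[X] ≥ 1; first-moment method inconclusive here.


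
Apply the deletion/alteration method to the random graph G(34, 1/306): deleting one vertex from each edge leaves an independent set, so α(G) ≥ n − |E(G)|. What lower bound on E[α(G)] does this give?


E[|E(G)|] = C(34, 2)·p = 561 · (1/306) = 11/6.
E[α(G)] ≥ n − E[|E(G)|] = 34 − 11/6 = 193/6.
Numerically: ≈ 32.167.
(This is only a lower bound; the true E[α(G)] may be larger.)

E[α(G)] ≥ 193/6 ≈ 32.167.


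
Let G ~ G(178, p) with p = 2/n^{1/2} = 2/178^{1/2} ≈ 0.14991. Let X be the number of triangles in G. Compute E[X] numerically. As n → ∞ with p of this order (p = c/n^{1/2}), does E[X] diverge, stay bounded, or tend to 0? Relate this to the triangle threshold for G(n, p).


Number of potential triangles: C(178, 3) = 924176.
Each occurs with probability p³ ≈ (0.14991)³ ≈ 3.3686817e-03.
By linearity: E[X] = C(178, 3)·p³ ≈ 924176 · 3.3686817e-03 ≈ 3113.25482.
Since α = 1/2 < 1, p = c/n^{1/2} ≫ 1/n is above the triangle threshold p ~ 1/n. Asymptotically E[X] ~ (c³/6)·n^{3(1−α)} = (2³/6)·n^{1.5} → ∞; triangles are abundant w.h.p.

E[X] ≈ 3113.25482; in regime p = Θ(1/n^{1/2}) E[X] diverges (above the triangle threshold p ~ 1/n).


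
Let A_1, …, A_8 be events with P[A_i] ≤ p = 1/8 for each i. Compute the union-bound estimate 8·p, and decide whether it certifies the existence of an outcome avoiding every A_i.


Union bound: P[∪_{i=1}^{8} A_i] ≤ Σ_i P[A_i] ≤ 8·p = 8·(1/8) = 1.
Numerically: 1 ≈ 1.000000.
Is 1 < 1? NO.
Since the bound 1 is ≥ 1, the union bound is uninformative here; it does NOT by itself certify existence.

8·p = 1 ≈ 1.000000; existence NOT certified by the union bound.


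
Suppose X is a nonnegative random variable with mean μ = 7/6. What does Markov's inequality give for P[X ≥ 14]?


μ = E[X] = 7/6, a = 14.
Markov: P[X ≥ 14] ≤ μ/a = (7/6)/14 = 1/12.
Numerically: ≈ 0.083.
(Since a = 14 > μ = 1.167, the bound 1/12 is < 1 and informative.)

P[X ≥ 14] ≤ 1/12 ≈ 0.083.


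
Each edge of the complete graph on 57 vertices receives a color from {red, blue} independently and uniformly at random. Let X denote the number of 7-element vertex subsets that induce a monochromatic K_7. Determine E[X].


Let X = Σ_S X_S over the C(57, 7) = 264385836 subsets S of size 7, where X_S = 1 if the K_7 on S is monochromatic.
For a fixed S, the K_7 on S has C(7, 2) = 21 edges. P[all 21 edges red] = (1/2)^21, and likewise for blue, so P[monochromatic] = 2·(1/2)^21 = 2^{1 − 21} = 1/1048576.
By linearity of expectation: E[X] = C(57, 7) · 2^{1 − 21} = 264385836 · 1/1048576 = 66096459/262144.
Numerically: E[X] ≈ 252.138.

E[X] = C(57,7)·2^(1−C(7,2)) = 66096459/262144 ≈ 252.138.


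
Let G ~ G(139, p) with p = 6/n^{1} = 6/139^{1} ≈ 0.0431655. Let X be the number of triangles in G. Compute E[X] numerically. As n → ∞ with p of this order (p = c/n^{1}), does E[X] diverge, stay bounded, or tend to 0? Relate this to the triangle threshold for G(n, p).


Number of potential triangles: C(139, 3) = 437989.
Each occurs with probability p³ ≈ (0.0431655)³ ≈ 8.04283854e-05.
By linearity: E[X] = C(139, 3)·p³ ≈ 437989 · 8.04283854e-05 ≈ 35.226748.
Here α = 1, so p = 6/n is exactly at the triangle threshold p ~ 1/n. Asymptotically E[X] → c³/6 = 6³/6 = 36 ≈ 36.000000, a bounded constant. In this regime the triangle count is asymptotically Poisson(c³/6).

E[X] ≈ 35.226748; in regime p = Θ(1/n^{1}) E[X] stays bounded (at the triangle threshold p ~ 1/n).


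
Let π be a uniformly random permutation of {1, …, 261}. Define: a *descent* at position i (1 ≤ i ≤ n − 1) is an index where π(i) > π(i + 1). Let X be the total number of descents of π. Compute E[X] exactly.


Write X = Σ X_I over i = 1, …, 260, with X_I the indicator of one descent.
There are 260 indicators.
For each fixed i, the pair (π(i), π(i+1)) is a uniformly random ordered pair of distinct values from {1, …, 261}; by symmetry P[π(i) > π(i+1)] = 1/2.
By linearity: E[X] = 260 · (1/2) = (261 − 1) · (1/2) = 130 ≈ 130.000000.

E[X] = 130 = 130.000000.


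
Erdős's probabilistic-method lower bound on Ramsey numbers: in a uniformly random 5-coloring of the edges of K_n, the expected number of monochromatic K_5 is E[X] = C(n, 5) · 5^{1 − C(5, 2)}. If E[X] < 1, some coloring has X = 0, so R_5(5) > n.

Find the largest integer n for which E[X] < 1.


We need C(n, 5) · 5^{1 − 10} < 1, i.e. C(n, 5) < 5^{10 − 1} = 1953125.
Check values of n near the boundary:
  n = 48: C(48, 5) = 1712304; 1712304 < 1953125? YES
  n = 49: C(49, 5) = 1906884; 1906884 < 1953125? YES
  n = 50: C(50, 5) = 2118760; 2118760 < 1953125? NO
  n = 51: C(51, 5) = 2349060; 2349060 < 1953125? NO
The largest n with C(n, 5) < 1953125 is n = 49 (where E[X] = 1906884/1953125 ≈ 0.9763). Hence R_5(5) > 49, i.e. R_5(5) ≥ 50.

Largest n = 49; hence R_5(5) > 49.


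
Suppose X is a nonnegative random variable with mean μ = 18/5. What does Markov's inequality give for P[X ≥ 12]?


μ = E[X] = 18/5, a = 12.
Markov: P[X ≥ 12] ≤ μ/a = (18/5)/12 = 3/10.
Numerically: ≈ 0.300000.
(Since a = 12 > μ = 3.600000, the bound 3/10 is < 1 and informative.)

P[X ≥ 12] ≤ 3/10 ≈ 0.300000.


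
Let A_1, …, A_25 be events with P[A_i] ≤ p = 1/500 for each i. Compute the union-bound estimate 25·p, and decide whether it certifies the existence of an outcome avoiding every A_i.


Union bound: P[∪_{i=1}^{25} A_i] ≤ Σ_i P[A_i] ≤ 25·p = 25·(1/500) = 1/20.
Numerically: 1/20 ≈ 0.050000.
Is 1/20 < 1? YES.
Since P[∪ A_i] ≤ 1/20 < 1, the complement has P[∩ A_i^c] ≥ 1 − 1/20 = 19/20 > 0, so some outcome avoids every A_i.

25·p = 1/20 ≈ 0.050000; existence CERTIFIED by the union bound.


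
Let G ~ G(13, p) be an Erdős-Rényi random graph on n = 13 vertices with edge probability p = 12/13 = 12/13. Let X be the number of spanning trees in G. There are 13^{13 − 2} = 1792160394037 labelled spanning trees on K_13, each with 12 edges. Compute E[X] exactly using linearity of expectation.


K_13 has 13^{13 − 2} = 1792160394037 labelled spanning trees.
For each such spanning tree H, let X_H = 1 if all 12 edges of H are present in G. Then P[X_H = 1] = p^{12} = (12/13)^{12} = 8916100448256/23298085122481.
Summing the indicators: E[X] = Σ_H E[X_H] = 1792160394037 · p^{12} = 1792160394037 · 8916100448256/23298085122481 = 8916100448256/13.
Numerically: E[X] ≈ 6.86e+11.

E[X] = 1792160394037 · (12/13)^{12} = 8916100448256/13 ≈ 6.86e+11.


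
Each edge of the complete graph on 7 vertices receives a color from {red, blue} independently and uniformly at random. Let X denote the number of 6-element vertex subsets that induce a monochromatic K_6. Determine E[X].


Let X = Σ_S X_S over the C(7, 6) = 7 subsets S of size 6, where X_S = 1 if the K_6 on S is monochromatic.
For a fixed S, the K_6 on S has C(6, 2) = 15 edges. P[all 15 edges red] = (1/2)^15, and likewise for blue, so P[monochromatic] = 2·(1/2)^15 = 2^{1 − 15} = 1/16384.
Summing: E[X] = C(7, 6) · 2^{1 − 15} = 7 · 1/16384 = 7/16384.
Numerically: E[X] ≈ 0.0004.

E[X] = C(7,6)·2^(1−C(6,2)) = 7/16384 ≈ 0.0004.


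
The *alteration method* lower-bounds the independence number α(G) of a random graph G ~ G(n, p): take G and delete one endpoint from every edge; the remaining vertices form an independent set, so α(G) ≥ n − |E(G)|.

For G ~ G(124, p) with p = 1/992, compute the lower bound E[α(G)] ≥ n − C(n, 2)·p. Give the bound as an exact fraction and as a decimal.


E[|E(G)|] = C(124, 2)·p = 7626 · (1/992) = 123/16.
E[α(G)] ≥ n − E[|E(G)|] = 124 − 123/16 = 1861/16.
Numerically: ≈ 116.3125.
(This is only a lower bound; the true E[α(G)] may be larger.)

E[α(G)] ≥ 1861/16 ≈ 116.3125.


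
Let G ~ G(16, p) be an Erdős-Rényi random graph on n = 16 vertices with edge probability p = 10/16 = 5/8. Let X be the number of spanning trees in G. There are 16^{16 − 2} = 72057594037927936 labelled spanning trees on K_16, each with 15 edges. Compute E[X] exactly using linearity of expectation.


K_16 has 16^{16 − 2} = 72057594037927936 labelled spanning trees.
For each such spanning tree H, let X_H = 1 if all 15 edges of H are present in G. Then P[X_H = 1] = p^{15} = (5/8)^{15} = 30517578125/35184372088832.
Summing the indicators: E[X] = Σ_H E[X_H] = 72057594037927936 · p^{15} = 72057594037927936 · 30517578125/35184372088832 = 62500000000000.
Numerically: E[X] ≈ 6.25e+13.

E[X] = 72057594037927936 · (5/8)^{15} = 62500000000000 ≈ 6.25e+13.


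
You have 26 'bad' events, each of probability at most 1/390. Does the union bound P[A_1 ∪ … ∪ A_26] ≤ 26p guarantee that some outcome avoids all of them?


Union bound: P[∪_{i=1}^{26} A_i] ≤ Σ_i P[A_i] ≤ 26·p = 26·(1/390) = 1/15.
Numerically: 1/15 ≈ 0.06667.
Is 1/15 < 1? YES.
Since P[∪ A_i] ≤ 1/15 < 1, the complement has P[∩ A_i^c] ≥ 1 − 1/15 = 14/15 > 0, so some outcome avoids every A_i.

26·p = 1/15 ≈ 0.06667; existence CERTIFIED by the union bound.


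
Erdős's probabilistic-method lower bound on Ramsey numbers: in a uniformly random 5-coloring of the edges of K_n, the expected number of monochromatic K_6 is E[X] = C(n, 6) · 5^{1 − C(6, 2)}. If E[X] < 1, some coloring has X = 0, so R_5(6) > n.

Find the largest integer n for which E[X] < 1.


We need C(n, 6) · 5^{1 − 15} < 1, i.e. C(n, 6) < 5^{15 − 1} = 6103515625.
Check values of n near the boundary:
  n = 126: C(126, 6) = 4925156775; 4925156775 < 6103515625? YES
  n = 127: C(127, 6) = 5169379425; 5169379425 < 6103515625? YES
  n = 128: C(128, 6) = 5423611200; 5423611200 < 6103515625? YES
  n = 129: C(129, 6) = 5688177600; 5688177600 < 6103515625? YES
  n = 130: C(130, 6) = 5963412000; 5963412000 < 6103515625? YES
  n = 131: C(131, 6) = 6249655776; 6249655776 < 6103515625? NO
  n = 132: C(132, 6) = 6547258432; 6547258432 < 6103515625? NO
  n = 133: C(133, 6) = 6856577728; 6856577728 < 6103515625? NO
The largest n with C(n, 6) < 6103515625 is n = 130 (where E[X] = 47707296/48828125 ≈ 0.9770). Hence R_5(6) > 130, i.e. R_5(6) ≥ 131.

Largest n = 130; hence R_5(6) > 130.


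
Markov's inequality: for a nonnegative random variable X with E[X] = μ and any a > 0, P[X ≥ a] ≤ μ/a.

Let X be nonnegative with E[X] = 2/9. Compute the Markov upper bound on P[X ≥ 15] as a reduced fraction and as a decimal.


μ = E[X] = 2/9, a = 15.
Markov: P[X ≥ 15] ≤ μ/a = (2/9)/15 = 2/135.
Numerically: ≈ 0.01481.
(Since a = 15 > μ = 0.22222, the bound 2/135 is < 1 and informative.)

P[X ≥ 15] ≤ 2/135 ≈ 0.01481.


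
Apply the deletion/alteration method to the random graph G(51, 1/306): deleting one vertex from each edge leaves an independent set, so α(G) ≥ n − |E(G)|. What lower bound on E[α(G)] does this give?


E[|E(G)|] = C(51, 2)·p = 1275 · (1/306) = 25/6.
E[α(G)] ≥ n − E[|E(G)|] = 51 − 25/6 = 281/6.
Numerically: ≈ 46.8333.
(This is only a lower bound; the true E[α(G)] may be larger.)

E[α(G)] ≥ 281/6 ≈ 46.8333.


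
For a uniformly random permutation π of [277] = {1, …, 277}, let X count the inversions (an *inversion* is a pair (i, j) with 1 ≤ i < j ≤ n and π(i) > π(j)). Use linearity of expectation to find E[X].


Write X = Σ X_I over the C(277, 2) = 38226 pairs i < j, with X_I the indicator of one inversion.
There are 38226 indicators.
For each fixed pair i < j, the values π(i) and π(j) are two distinct elements of {1, …, 277} in uniformly random order; by symmetry P[π(i) > π(j)] = 1/2.
By linearity: E[X] = 38226 · (1/2) = C(277, 2) · (1/2) = 38226/2 = 19113 ≈ 19113.0000.

E[X] = 19113 = 19113.0000.


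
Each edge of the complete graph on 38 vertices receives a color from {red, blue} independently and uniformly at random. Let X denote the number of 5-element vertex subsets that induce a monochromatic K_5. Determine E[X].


Let X = Σ_S X_S over the C(38, 5) = 501942 subsets S of size 5, where X_S = 1 if the K_5 on S is monochromatic.
For a fixed S, the K_5 on S has C(5, 2) = 10 edges. P[all 10 edges red] = (1/2)^10, and likewise for blue, so P[monochromatic] = 2·(1/2)^10 = 2^{1 − 10} = 1/512.
By linearity: E[X] = C(38, 5) · 2^{1 − 10} = 501942 · 1/512 = 250971/256.
Numerically: E[X] ≈ 980.355.

E[X] = C(38,5)·2^(1−C(5,2)) = 250971/256 ≈ 980.355.


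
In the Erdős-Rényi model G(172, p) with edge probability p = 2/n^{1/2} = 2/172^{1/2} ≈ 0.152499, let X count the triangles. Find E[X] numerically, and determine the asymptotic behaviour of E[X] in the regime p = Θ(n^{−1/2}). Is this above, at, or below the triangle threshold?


Number of potential triangles: C(172, 3) = 833340.
Each occurs with probability p³ ≈ (0.152499)³ ≈ 3.54647838e-03.
By linearity: E[X] = C(172, 3)·p³ ≈ 833340 · 3.54647838e-03 ≈ 2955.422293.
Since α = 1/2 < 1, p = c/n^{1/2} ≫ 1/n is above the triangle threshold p ~ 1/n. Asymptotically E[X] ~ (c³/6)·n^{3(1−α)} = (2³/6)·n^{1.5} → ∞; triangles are abundant w.h.p.

E[X] ≈ 2955.422293; in regime p = Θ(1/n^{1/2}) E[X] diverges (above the triangle threshold p ~ 1/n).
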